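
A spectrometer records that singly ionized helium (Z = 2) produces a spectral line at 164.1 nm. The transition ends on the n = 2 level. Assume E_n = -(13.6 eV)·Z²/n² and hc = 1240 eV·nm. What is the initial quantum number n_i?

n_i = 3

The photon energy is ΔE = hc/λ = 1240 / 164.1 = 7.556 eV.
With Z = 2, ΔE = 54.40 × (1/n_f² − 1/n_i²), so 1/n_f² − 1/n_i² = 0.1389.
With n_f = 2: 1/n_i² = 1/4 − 0.1389 = 0.1111, so n_i ≈ 3.00.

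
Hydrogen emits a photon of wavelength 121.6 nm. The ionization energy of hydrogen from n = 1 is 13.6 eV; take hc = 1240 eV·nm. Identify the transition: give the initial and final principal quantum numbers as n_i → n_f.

n_i = 2, n_f = 1

The photon energy is ΔE = hc/λ = 1240 / 121.6 = 10.20 eV.
With Z = 1, ΔE = 13.60 × (1/n_f² − 1/n_i²), so 1/n_f² − 1/n_i² = 0.7498.
Trying n_f = 1 gives 1/n_i² = 0.2502, i.e. n_i ≈ 2; this pair matches.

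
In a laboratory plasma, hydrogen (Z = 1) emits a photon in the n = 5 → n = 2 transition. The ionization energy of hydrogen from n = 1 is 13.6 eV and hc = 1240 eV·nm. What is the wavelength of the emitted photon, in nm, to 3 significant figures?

ΔE = 13.60 × (1/2² − 1/5²) = 13.60 × 0.2100 = 2.856 eV.
λ = hc/ΔE = 1240 / 2.856 = 434 nm.

434 nm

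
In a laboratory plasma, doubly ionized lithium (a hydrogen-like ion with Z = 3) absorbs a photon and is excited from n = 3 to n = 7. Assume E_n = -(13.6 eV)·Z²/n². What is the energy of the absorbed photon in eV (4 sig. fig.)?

The Bohr energies scale as Z², so for Z = 3: E_n = −122.4/n² eV.
E_7 = −122.4/49 = −2.498 eV and E_3 = −122.4/9 = −13.60 eV.
The photon energy is |E_7 − E_3| = 11.10 eV.

11.10 eV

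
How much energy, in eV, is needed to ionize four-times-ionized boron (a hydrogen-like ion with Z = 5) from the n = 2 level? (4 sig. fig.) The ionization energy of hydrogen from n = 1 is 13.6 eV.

E_n = −13.6 Z²/n² = −340.0/n² eV for Z = 5.
E_2 = −340.0/4 = −85.00 eV, so ionization (to E = 0) requires 85.00 eV.

85.00 eV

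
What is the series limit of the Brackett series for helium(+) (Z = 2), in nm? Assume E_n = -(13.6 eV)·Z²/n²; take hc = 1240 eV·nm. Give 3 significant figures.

365 nm

The Brackett series has lower level n_f = 4; the series limit corresponds to n_i → ∞.
ΔE_max = 13.6 × 4 / 4² = 3.400 eV.
λ_min = 1240 / 3.400 = 365 nm.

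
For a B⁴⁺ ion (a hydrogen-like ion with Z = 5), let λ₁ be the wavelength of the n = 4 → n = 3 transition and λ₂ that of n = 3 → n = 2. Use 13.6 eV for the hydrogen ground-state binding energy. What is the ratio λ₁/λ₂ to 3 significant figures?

λ ∝ 1/ΔE ∝ 1/(1/n_f² − 1/n_i²), and the Z² and hc factors cancel in the ratio.
λ₁/λ₂ = (1/2² − 1/3²)/(1/3² − 1/4²) = 0.1389/0.04861 = 2.86.

2.86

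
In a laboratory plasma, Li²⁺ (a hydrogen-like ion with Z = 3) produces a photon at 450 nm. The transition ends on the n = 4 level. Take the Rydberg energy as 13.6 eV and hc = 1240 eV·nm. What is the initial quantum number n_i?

n_i = 5

The photon energy is ΔE = hc/λ = 1240 / 450 = 2.756 eV.
With Z = 3, ΔE = 122.4 × (1/n_f² − 1/n_i²), so 1/n_f² − 1/n_i² = 0.02251.
With n_f = 4: 1/n_i² = 1/16 − 0.02251 = 0.03999, so n_i ≈ 5.00.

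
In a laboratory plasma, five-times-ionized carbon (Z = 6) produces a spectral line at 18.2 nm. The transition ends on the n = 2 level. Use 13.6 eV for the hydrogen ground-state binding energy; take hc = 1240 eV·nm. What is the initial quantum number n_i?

The photon energy is ΔE = hc/λ = 1240 / 18.2 = 68.13 eV.
With Z = 6, ΔE = 489.6 × (1/n_f² − 1/n_i²), so 1/n_f² − 1/n_i² = 0.1392.
With n_f = 2: 1/n_i² = 1/4 − 0.1392 = 0.1108, so n_i ≈ 3.00.

n_i = 3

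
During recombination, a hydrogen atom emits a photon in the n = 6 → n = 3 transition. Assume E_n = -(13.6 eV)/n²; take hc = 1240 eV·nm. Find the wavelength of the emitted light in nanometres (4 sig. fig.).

1094 nm

ΔE = 13.60 × (1/3² − 1/6²) = 13.60 × 0.08333 = 1.133 eV.
λ = hc/ΔE = 1240 / 1.133 = 1094 nm.
This line belongs to the Paschen series.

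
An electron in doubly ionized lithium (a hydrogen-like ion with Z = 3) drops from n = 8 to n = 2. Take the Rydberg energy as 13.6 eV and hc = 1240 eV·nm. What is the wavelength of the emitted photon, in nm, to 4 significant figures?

For Z = 3 the level energies scale as Z², so the effective Rydberg energy is 13.6 × 9 = 122.4 eV.
ΔE = 122.4 × (1/2² − 1/8²) = 122.4 × 0.2344 = 28.69 eV.
λ = hc/ΔE = 1240 / 28.69 = 43.22 nm.

43.22 nm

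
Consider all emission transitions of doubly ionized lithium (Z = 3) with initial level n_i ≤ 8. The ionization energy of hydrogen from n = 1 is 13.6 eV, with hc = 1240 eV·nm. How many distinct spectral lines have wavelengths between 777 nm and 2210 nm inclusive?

Enumerate all n_i → n_f pairs with 1 ≤ n_f < n_i ≤ 8 and compute λ = 1240 / [13.6·9·(1/n_f² − 1/n_i²)].
Lines falling in [777, 2210] nm: 6→5 (828.9 nm), 8→6 (833.6 nm), 7→6 (1375 nm), 8→7 (2118 nm).

4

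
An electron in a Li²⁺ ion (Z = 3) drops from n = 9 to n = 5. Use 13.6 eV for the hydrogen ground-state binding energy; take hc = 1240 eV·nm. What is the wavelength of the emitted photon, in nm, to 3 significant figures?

366 nm

For Z = 3 the level energies scale as Z², so the effective Rydberg energy is 13.6 × 9 = 122.4 eV.
ΔE = 122.4 × (1/5² − 1/9²) = 122.4 × 0.02765 = 3.385 eV.
λ = hc/ΔE = 1240 / 3.385 = 366 nm.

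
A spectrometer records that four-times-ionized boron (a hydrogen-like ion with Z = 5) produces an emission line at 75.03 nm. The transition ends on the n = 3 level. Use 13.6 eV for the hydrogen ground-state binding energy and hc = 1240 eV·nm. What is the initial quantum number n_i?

n_i = 4

The photon energy is ΔE = hc/λ = 1240 / 75.03 = 16.53 eV.
With Z = 5, ΔE = 340.0 × (1/n_f² − 1/n_i²), so 1/n_f² − 1/n_i² = 0.04861.
With n_f = 3: 1/n_i² = 1/9 − 0.04861 = 0.06250, so n_i ≈ 4.00.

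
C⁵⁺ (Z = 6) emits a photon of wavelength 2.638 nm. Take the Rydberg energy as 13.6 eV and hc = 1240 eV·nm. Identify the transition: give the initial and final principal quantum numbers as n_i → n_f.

n_i = 5, n_f = 1

The photon energy is ΔE = hc/λ = 1240 / 2.638 = 470.1 eV.
With Z = 6, ΔE = 489.6 × (1/n_f² − 1/n_i²), so 1/n_f² − 1/n_i² = 0.9601.
Trying n_f = 1 gives 1/n_i² = 0.03992, i.e. n_i ≈ 5; this pair matches.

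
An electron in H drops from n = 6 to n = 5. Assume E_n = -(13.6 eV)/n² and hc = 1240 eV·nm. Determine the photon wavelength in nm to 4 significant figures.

7460 nm

ΔE = 13.60 × (1/5² − 1/6²) = 13.60 × 0.01222 = 0.1662 eV.
λ = hc/ΔE = 1240 / 0.1662 = 7460 nm.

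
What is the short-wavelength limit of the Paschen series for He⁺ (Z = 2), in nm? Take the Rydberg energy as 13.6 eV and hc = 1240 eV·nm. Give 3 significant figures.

The Paschen series has lower level n_f = 3; the series limit corresponds to n_i → ∞.
ΔE_max = 13.6 × 4 / 3² = 6.044 eV.
λ_min = 1240 / 6.044 = 205 nm.

205 nm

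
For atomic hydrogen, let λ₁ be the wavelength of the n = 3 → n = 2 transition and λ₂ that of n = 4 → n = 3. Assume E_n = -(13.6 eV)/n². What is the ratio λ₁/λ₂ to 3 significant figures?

0.350

λ ∝ 1/ΔE ∝ 1/(1/n_f² − 1/n_i²), and the Z² and hc factors cancel in the ratio.
λ₁/λ₂ = (1/3² − 1/4²)/(1/2² − 1/3²) = 0.04861/0.1389 = 0.350.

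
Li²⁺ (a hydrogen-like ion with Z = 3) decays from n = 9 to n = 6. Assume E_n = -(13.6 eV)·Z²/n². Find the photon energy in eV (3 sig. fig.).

1.89 eV

The Bohr energies scale as Z², so for Z = 3: E_n = −122.4/n² eV.
E_9 = −122.4/81 = −1.511 eV and E_6 = −122.4/36 = −3.400 eV.
The photon energy is |E_9 − E_6| = 1.89 eV.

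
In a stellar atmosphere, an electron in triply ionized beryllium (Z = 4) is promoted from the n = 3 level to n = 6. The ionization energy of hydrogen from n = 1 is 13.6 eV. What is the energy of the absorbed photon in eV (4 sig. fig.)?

The Bohr energies scale as Z², so for Z = 4: E_n = −217.6/n² eV.
E_6 = −217.6/36 = −6.044 eV and E_3 = −217.6/9 = −24.18 eV.
The photon energy is |E_6 − E_3| = 18.13 eV.

18.13 eV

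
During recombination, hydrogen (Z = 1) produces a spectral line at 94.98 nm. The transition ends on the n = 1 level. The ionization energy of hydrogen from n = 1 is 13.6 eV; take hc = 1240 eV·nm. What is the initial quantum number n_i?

n_i = 5

The photon energy is ΔE = hc/λ = 1240 / 94.98 = 13.06 eV.
With Z = 1, ΔE = 13.60 × (1/n_f² − 1/n_i²), so 1/n_f² − 1/n_i² = 0.9600.
With n_f = 1: 1/n_i² = 1/1 − 0.9600 = 0.04005, so n_i ≈ 5.00.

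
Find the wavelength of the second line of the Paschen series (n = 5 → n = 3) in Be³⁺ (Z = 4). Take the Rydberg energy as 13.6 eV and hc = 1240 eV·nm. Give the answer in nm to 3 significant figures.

The Paschen series terminates on n_f = 3; the second line has n_i = 3+2 = 5.
ΔE = 217.6 × (1/3² − 1/5²) = 15.47 eV.
λ = 1240 / 15.47 = 80.1 nm.

80.1 nm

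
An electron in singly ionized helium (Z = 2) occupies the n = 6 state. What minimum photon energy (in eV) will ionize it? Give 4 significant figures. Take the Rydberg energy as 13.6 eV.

E_n = −13.6 Z²/n² = −54.40/n² eV for Z = 2.
E_6 = −54.40/36 = −1.511 eV, so ionization (to E = 0) requires 1.511 eV.

1.511 eV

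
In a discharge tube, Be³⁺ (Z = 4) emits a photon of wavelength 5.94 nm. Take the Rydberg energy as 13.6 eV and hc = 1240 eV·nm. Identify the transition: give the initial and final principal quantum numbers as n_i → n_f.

n_i = 5, n_f = 1

The photon energy is ΔE = hc/λ = 1240 / 5.94 = 208.8 eV.
With Z = 4, ΔE = 217.6 × (1/n_f² − 1/n_i²), so 1/n_f² − 1/n_i² = 0.9593.
Trying n_f = 1 gives 1/n_i² = 0.04065, i.e. n_i ≈ 5; this pair matches.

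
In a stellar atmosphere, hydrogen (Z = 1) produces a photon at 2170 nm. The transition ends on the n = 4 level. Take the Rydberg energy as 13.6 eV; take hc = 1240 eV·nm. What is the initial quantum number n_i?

n_i = 7

The photon energy is ΔE = hc/λ = 1240 / 2170 = 0.5714 eV.
With Z = 1, ΔE = 13.60 × (1/n_f² − 1/n_i²), so 1/n_f² − 1/n_i² = 0.04202.
With n_f = 4: 1/n_i² = 1/16 − 0.04202 = 0.02048, so n_i ≈ 6.99.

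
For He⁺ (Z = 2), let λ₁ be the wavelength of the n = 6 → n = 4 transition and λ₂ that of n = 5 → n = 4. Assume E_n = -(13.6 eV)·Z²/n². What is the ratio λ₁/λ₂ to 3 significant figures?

0.648

λ ∝ 1/ΔE ∝ 1/(1/n_f² − 1/n_i²), and the Z² and hc factors cancel in the ratio.
λ₁/λ₂ = (1/4² − 1/5²)/(1/4² − 1/6²) = 0.02250/0.03472 = 0.648.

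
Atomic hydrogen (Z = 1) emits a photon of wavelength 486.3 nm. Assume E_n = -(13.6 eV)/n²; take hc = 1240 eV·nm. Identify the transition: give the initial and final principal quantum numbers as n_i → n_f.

The photon energy is ΔE = hc/λ = 1240 / 486.3 = 2.550 eV.
With Z = 1, ΔE = 13.60 × (1/n_f² − 1/n_i²), so 1/n_f² − 1/n_i² = 0.1875.
Trying n_f = 2 gives 1/n_i² = 0.06251, i.e. n_i ≈ 4; this pair matches.

n_i = 4, n_f = 2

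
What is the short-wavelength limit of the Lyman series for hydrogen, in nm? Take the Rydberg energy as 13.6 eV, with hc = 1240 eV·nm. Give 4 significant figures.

The Lyman series has lower level n_f = 1; the series limit corresponds to n_i → ∞.
ΔE_max = 13.6 × 1 / 1² = 13.60 eV.
λ_min = 1240 / 13.60 = 91.18 nm.

91.18 nm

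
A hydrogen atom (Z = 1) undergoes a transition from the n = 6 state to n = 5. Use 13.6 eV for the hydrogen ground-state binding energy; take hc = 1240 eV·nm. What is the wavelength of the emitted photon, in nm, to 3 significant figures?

7460 nm

ΔE = 13.60 × (1/5² − 1/6²) = 13.60 × 0.01222 = 0.1662 eV.
λ = hc/ΔE = 1240 / 0.1662 = 7460 nm.
This line belongs to the Pfund series.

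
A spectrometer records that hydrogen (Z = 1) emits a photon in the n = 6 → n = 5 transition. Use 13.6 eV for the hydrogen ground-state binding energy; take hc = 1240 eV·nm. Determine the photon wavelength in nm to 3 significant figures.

7460 nm

ΔE = 13.60 × (1/5² − 1/6²) = 13.60 × 0.01222 = 0.1662 eV.
λ = hc/ΔE = 1240 / 0.1662 = 7460 nm.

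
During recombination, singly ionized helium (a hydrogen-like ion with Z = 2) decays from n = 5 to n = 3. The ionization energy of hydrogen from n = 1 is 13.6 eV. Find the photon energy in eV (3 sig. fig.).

3.87 eV

The Bohr energies scale as Z², so for Z = 2: E_n = −54.40/n² eV.
E_5 = −54.40/25 = −2.176 eV and E_3 = −54.40/9 = −6.044 eV.
The photon energy is |E_5 − E_3| = 3.87 eV.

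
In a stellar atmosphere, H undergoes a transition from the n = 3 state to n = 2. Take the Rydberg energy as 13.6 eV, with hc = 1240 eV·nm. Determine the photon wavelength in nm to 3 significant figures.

656 nm

ΔE = 13.60 × (1/2² − 1/3²) = 13.60 × 0.1389 = 1.889 eV.
λ = hc/ΔE = 1240 / 1.889 = 656 nm.
This line belongs to the Balmer series.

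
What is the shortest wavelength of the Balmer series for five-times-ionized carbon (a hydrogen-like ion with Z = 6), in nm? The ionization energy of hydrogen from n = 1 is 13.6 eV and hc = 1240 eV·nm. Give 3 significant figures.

10.1 nm

The Balmer series has lower level n_f = 2; the series limit corresponds to n_i → ∞.
ΔE_max = 13.6 × 36 / 2² = 122.4 eV.
λ_min = 1240 / 122.4 = 10.1 nm.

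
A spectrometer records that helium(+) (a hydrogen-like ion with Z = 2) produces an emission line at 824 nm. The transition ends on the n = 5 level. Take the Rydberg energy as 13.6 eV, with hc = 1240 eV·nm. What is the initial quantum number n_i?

The photon energy is ΔE = hc/λ = 1240 / 824 = 1.505 eV.
With Z = 2, ΔE = 54.40 × (1/n_f² − 1/n_i²), so 1/n_f² − 1/n_i² = 0.02766.
With n_f = 5: 1/n_i² = 1/25 − 0.02766 = 0.01234, so n_i ≈ 9.00.

n_i = 9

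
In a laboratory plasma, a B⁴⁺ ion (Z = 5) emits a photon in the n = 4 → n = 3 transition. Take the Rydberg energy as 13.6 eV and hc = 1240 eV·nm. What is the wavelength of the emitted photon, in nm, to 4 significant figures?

75.03 nm

For Z = 5 the level energies scale as Z², so the effective Rydberg energy is 13.6 × 25 = 340.0 eV.
ΔE = 340.0 × (1/3² − 1/4²) = 340.0 × 0.04861 = 16.53 eV.
λ = hc/ΔE = 1240 / 16.53 = 75.03 nm.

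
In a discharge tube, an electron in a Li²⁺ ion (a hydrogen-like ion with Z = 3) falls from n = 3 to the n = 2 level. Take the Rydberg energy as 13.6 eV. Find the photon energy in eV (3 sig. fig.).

17.0 eV

The Bohr energies scale as Z², so for Z = 3: E_n = −122.4/n² eV.
E_3 = −122.4/9 = −13.60 eV and E_2 = −122.4/4 = −30.60 eV.
The photon energy is |E_3 − E_2| = 17.0 eV.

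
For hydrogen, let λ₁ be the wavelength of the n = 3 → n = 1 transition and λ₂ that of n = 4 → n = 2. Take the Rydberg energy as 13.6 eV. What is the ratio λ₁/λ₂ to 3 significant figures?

λ ∝ 1/ΔE ∝ 1/(1/n_f² − 1/n_i²), and the Z² and hc factors cancel in the ratio.
λ₁/λ₂ = (1/2² − 1/4²)/(1/1² − 1/3²) = 0.1875/0.8889 = 0.211.

0.211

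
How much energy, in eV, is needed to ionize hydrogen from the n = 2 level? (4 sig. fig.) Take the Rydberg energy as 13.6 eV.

E_2 = −13.60/4 = −3.400 eV, so ionization (to E = 0) requires 3.400 eV.

3.400 eV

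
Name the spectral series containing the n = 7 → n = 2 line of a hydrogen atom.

Balmer

The series is set by the lower level: n_f = 2 is the Balmer series.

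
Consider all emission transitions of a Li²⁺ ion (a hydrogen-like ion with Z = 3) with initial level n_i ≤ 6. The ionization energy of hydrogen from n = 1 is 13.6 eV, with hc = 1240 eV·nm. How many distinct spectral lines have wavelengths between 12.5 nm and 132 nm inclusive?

6

Enumerate all n_i → n_f pairs with 1 ≤ n_f < n_i ≤ 6 and compute λ = 1240 / [13.6·9·(1/n_f² − 1/n_i²)].
Lines falling in [12.5, 132] nm: 2→1 (13.51 nm), 6→2 (45.59 nm), 5→2 (48.24 nm), 4→2 (54.03 nm), 3→2 (72.94 nm), 6→3 (121.6 nm).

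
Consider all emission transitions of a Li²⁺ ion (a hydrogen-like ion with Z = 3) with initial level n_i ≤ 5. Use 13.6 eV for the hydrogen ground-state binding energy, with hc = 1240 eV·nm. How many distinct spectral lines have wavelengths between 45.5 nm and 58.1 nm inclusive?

2

Enumerate all n_i → n_f pairs with 1 ≤ n_f < n_i ≤ 5 and compute λ = 1240 / [13.6·9·(1/n_f² − 1/n_i²)].
Lines falling in [45.5, 58.1] nm: 5→2 (48.24 nm), 4→2 (54.03 nm).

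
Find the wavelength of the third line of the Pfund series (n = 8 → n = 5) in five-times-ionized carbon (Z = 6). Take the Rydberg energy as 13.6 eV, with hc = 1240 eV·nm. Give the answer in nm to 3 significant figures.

The Pfund series terminates on n_f = 5; the third line has n_i = 5+3 = 8.
ΔE = 489.6 × (1/5² − 1/8²) = 11.93 eV.
λ = 1240 / 11.93 = 104 nm.

104 nm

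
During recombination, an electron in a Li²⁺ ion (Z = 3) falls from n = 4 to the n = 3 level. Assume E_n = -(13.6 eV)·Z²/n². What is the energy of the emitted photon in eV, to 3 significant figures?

5.95 eV

The Bohr energies scale as Z², so for Z = 3: E_n = −122.4/n² eV.
E_4 = −122.4/16 = −7.650 eV and E_3 = −122.4/9 = −13.60 eV.
The photon energy is |E_4 − E_3| = 5.95 eV.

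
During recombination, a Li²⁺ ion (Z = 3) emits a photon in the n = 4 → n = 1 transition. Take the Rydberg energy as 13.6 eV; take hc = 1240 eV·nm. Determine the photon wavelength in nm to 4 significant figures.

10.81 nm

For Z = 3 the level energies scale as Z², so the effective Rydberg energy is 13.6 × 9 = 122.4 eV.
ΔE = 122.4 × (1/1² − 1/4²) = 122.4 × 0.9375 = 114.8 eV.
λ = hc/ΔE = 1240 / 114.8 = 10.81 nm.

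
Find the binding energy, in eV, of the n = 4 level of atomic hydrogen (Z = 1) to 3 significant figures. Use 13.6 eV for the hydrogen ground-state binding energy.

E_4 = −13.60/16 = −0.850 eV, so ionization (to E = 0) requires 0.850 eV.

0.850 eV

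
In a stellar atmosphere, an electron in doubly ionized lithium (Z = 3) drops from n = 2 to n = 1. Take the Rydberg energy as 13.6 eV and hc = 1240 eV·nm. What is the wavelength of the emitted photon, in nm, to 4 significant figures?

13.51 nm

For Z = 3 the level energies scale as Z², so the effective Rydberg energy is 13.6 × 9 = 122.4 eV.
ΔE = 122.4 × (1/1² − 1/2²) = 122.4 × 0.7500 = 91.80 eV.
λ = hc/ΔE = 1240 / 91.80 = 13.51 nm.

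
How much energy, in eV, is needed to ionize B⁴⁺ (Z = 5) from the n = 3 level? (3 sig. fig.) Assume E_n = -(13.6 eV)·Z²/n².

E_n = −13.6 Z²/n² = −340.0/n² eV for Z = 5.
E_3 = −340.0/9 = −37.8 eV, so ionization (to E = 0) requires 37.8 eV.

37.8 eV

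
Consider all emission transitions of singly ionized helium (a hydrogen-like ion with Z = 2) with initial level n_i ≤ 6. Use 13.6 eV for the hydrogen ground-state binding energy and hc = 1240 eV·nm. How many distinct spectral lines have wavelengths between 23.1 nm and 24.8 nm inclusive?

Enumerate all n_i → n_f pairs with 1 ≤ n_f < n_i ≤ 6 and compute λ = 1240 / [13.6·4·(1/n_f² − 1/n_i²)].
Lines falling in [23.1, 24.8] nm: 6→1 (23.45 nm), 5→1 (23.74 nm), 4→1 (24.31 nm).

3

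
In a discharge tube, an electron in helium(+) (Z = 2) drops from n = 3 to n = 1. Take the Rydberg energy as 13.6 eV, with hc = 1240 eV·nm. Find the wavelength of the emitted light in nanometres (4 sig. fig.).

25.64 nm

For Z = 2 the level energies scale as Z², so the effective Rydberg energy is 13.6 × 4 = 54.40 eV.
ΔE = 54.40 × (1/1² − 1/3²) = 54.40 × 0.8889 = 48.36 eV.
λ = hc/ΔE = 1240 / 48.36 = 25.64 nm.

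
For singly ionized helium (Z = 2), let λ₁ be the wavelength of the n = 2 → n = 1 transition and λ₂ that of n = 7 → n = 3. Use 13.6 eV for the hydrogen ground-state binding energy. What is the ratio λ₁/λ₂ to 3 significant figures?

λ ∝ 1/ΔE ∝ 1/(1/n_f² − 1/n_i²), and the Z² and hc factors cancel in the ratio.
λ₁/λ₂ = (1/3² − 1/7²)/(1/1² − 1/2²) = 0.09070/0.7500 = 0.121.

0.121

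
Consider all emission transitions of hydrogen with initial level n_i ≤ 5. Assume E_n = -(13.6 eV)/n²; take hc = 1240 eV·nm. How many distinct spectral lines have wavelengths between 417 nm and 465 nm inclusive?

1

Enumerate all n_i → n_f pairs with 1 ≤ n_f < n_i ≤ 5 and compute λ = 1240 / [13.6·1·(1/n_f² − 1/n_i²)].
Lines falling in [417, 465] nm: 5→2 (434.2 nm).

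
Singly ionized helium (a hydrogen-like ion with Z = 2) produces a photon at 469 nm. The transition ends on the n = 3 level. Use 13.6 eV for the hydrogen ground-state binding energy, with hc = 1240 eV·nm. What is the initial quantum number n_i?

n_i = 4

The photon energy is ΔE = hc/λ = 1240 / 469 = 2.644 eV.
With Z = 2, ΔE = 54.40 × (1/n_f² − 1/n_i²), so 1/n_f² − 1/n_i² = 0.04860.
With n_f = 3: 1/n_i² = 1/9 − 0.04860 = 0.06251, so n_i ≈ 4.00.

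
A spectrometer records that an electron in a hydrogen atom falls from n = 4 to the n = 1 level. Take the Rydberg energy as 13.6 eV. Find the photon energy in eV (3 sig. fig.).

E_4 = −13.60/16 = −0.8500 eV and E_1 = −13.60/1 = −13.60 eV.
The photon energy is |E_4 − E_1| = 12.8 eV.

12.8 eV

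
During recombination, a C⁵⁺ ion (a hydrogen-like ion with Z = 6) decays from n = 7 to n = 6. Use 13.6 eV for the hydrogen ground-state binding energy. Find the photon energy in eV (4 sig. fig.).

3.608 eV

The Bohr energies scale as Z², so for Z = 6: E_n = −489.6/n² eV.
E_7 = −489.6/49 = −9.992 eV and E_6 = −489.6/36 = −13.60 eV.
The photon energy is |E_7 − E_6| = 3.608 eV.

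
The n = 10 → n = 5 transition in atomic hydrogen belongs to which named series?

The series is set by the lower level: n_f = 5 is the Pfund series.

Pfund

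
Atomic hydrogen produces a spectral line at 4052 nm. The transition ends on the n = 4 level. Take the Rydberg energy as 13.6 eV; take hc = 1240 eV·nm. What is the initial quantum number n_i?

n_i = 5

The photon energy is ΔE = hc/λ = 1240 / 4052 = 0.3060 eV.
With Z = 1, ΔE = 13.60 × (1/n_f² − 1/n_i²), so 1/n_f² − 1/n_i² = 0.02250.
With n_f = 4: 1/n_i² = 1/16 − 0.02250 = 0.04000, so n_i ≈ 5.00.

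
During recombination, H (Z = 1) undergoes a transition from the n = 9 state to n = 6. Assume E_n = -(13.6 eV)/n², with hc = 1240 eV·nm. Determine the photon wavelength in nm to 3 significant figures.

ΔE = 13.60 × (1/6² − 1/9²) = 13.60 × 0.01543 = 0.2099 eV.
λ = hc/ΔE = 1240 / 0.2099 = 5910 nm.

5910 nm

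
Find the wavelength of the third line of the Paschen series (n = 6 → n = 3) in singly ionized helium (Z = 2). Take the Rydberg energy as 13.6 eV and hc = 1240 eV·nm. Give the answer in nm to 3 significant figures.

274 nm

The Paschen series terminates on n_f = 3; the third line has n_i = 3+3 = 6.
ΔE = 54.40 × (1/3² − 1/6²) = 4.533 eV.
λ = 1240 / 4.533 = 274 nm.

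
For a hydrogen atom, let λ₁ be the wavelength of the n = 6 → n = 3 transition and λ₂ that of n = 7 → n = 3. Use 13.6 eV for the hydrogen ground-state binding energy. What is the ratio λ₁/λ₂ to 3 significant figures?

λ ∝ 1/ΔE ∝ 1/(1/n_f² − 1/n_i²), and the Z² and hc factors cancel in the ratio.
λ₁/λ₂ = (1/3² − 1/7²)/(1/3² − 1/6²) = 0.09070/0.08333 = 1.09.

1.09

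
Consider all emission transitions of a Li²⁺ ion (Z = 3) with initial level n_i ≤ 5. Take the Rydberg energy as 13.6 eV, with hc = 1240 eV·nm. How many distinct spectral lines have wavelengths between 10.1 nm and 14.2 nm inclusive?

Enumerate all n_i → n_f pairs with 1 ≤ n_f < n_i ≤ 5 and compute λ = 1240 / [13.6·9·(1/n_f² − 1/n_i²)].
Lines falling in [10.1, 14.2] nm: 5→1 (10.55 nm), 4→1 (10.81 nm), 3→1 (11.40 nm), 2→1 (13.51 nm).

4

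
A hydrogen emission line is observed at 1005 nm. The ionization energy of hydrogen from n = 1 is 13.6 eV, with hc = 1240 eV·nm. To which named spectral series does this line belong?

Paschen

ΔE = 1240/1005 = 1.234 eV.
This matches 13.6 × (1/3² − 1/7²), so n_f = 3: the Paschen series.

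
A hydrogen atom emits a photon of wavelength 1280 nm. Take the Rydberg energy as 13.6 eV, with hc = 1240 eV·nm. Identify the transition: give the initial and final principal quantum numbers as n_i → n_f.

The photon energy is ΔE = hc/λ = 1240 / 1280 = 0.9688 eV.
With Z = 1, ΔE = 13.60 × (1/n_f² − 1/n_i²), so 1/n_f² − 1/n_i² = 0.07123.
Trying n_f = 3 gives 1/n_i² = 0.03988, i.e. n_i ≈ 5; this pair matches.

n_i = 5, n_f = 3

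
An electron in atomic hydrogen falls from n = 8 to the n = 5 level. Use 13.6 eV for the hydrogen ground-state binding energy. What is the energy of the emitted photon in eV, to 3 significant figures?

0.332 eV

E_8 = −13.60/64 = −0.2125 eV and E_5 = −13.60/25 = −0.5440 eV.
The photon energy is |E_8 − E_5| = 0.332 eV.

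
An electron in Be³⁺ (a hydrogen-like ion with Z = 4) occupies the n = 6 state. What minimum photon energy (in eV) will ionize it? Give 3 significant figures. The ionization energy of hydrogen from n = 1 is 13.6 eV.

6.04 eV

E_n = −13.6 Z²/n² = −217.6/n² eV for Z = 4.
E_6 = −217.6/36 = −6.04 eV, so ionization (to E = 0) requires 6.04 eV.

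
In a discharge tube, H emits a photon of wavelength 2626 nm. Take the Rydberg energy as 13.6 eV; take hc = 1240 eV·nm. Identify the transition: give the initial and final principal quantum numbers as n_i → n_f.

The photon energy is ΔE = hc/λ = 1240 / 2626 = 0.4722 eV.
With Z = 1, ΔE = 13.60 × (1/n_f² − 1/n_i²), so 1/n_f² − 1/n_i² = 0.03472.
Trying n_f = 4 gives 1/n_i² = 0.02778, i.e. n_i ≈ 6; this pair matches.

n_i = 6, n_f = 4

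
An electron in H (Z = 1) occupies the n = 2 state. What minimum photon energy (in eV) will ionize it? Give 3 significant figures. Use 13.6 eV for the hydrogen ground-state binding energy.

3.40 eV

E_2 = −13.60/4 = −3.40 eV, so ionization (to E = 0) requires 3.40 eV.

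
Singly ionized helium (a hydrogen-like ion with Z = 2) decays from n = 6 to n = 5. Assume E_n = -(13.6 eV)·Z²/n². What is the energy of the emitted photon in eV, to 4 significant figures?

0.6649 eV

The Bohr energies scale as Z², so for Z = 2: E_n = −54.40/n² eV.
E_6 = −54.40/36 = −1.511 eV and E_5 = −54.40/25 = −2.176 eV.
The photon energy is |E_6 − E_5| = 0.6649 eV.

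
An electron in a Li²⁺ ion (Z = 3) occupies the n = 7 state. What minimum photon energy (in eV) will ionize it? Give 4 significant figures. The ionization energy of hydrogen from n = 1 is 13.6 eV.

2.498 eV

E_n = −13.6 Z²/n² = −122.4/n² eV for Z = 3.
E_7 = −122.4/49 = −2.498 eV, so ionization (to E = 0) requires 2.498 eV.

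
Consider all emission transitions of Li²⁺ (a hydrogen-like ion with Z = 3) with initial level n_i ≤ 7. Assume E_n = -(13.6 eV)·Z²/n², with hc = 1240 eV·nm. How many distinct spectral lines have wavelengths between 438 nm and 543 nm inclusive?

2

Enumerate all n_i → n_f pairs with 1 ≤ n_f < n_i ≤ 7 and compute λ = 1240 / [13.6·9·(1/n_f² − 1/n_i²)].
Lines falling in [438, 543] nm: 5→4 (450.3 nm), 7→5 (517.1 nm).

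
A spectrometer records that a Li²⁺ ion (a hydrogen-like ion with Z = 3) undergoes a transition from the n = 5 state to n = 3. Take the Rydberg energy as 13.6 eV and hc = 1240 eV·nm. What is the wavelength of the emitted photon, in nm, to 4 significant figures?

For Z = 3 the level energies scale as Z², so the effective Rydberg energy is 13.6 × 9 = 122.4 eV.
ΔE = 122.4 × (1/3² − 1/5²) = 122.4 × 0.07111 = 8.704 eV.
λ = hc/ΔE = 1240 / 8.704 = 142.5 nm.

142.5 nm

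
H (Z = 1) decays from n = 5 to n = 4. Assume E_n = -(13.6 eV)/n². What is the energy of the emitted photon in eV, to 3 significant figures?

0.306 eV

E_5 = −13.60/25 = −0.5440 eV and E_4 = −13.60/16 = −0.8500 eV.
The photon energy is |E_5 − E_4| = 0.306 eV.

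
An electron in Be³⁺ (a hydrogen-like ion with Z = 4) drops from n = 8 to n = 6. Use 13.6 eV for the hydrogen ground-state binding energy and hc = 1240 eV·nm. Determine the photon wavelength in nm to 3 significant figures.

469 nm

For Z = 4 the level energies scale as Z², so the effective Rydberg energy is 13.6 × 16 = 217.6 eV.
ΔE = 217.6 × (1/6² − 1/8²) = 217.6 × 0.01215 = 2.644 eV.
λ = hc/ΔE = 1240 / 2.644 = 469 nm.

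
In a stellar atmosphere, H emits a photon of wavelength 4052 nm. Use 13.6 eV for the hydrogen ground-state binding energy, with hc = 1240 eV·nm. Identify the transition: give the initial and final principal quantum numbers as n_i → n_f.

The photon energy is ΔE = hc/λ = 1240 / 4052 = 0.3060 eV.
With Z = 1, ΔE = 13.60 × (1/n_f² − 1/n_i²), so 1/n_f² − 1/n_i² = 0.02250.
Trying n_f = 4 gives 1/n_i² = 0.04000, i.e. n_i ≈ 5; this pair matches.

n_i = 5, n_f = 4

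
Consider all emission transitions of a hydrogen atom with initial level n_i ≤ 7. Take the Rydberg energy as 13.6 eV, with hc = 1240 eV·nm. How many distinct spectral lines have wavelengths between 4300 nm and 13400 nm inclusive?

Enumerate all n_i → n_f pairs with 1 ≤ n_f < n_i ≤ 7 and compute λ = 1240 / [13.6·1·(1/n_f² − 1/n_i²)].
Lines falling in [4300, 13400] nm: 7→5 (4654 nm), 6→5 (7460 nm), 7→6 (12370 nm).

3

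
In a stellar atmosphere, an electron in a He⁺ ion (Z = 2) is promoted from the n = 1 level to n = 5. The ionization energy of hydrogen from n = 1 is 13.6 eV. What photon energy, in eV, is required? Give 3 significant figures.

The Bohr energies scale as Z², so for Z = 2: E_n = −54.40/n² eV.
E_5 = −54.40/25 = −2.176 eV and E_1 = −54.40/1 = −54.40 eV.
The photon energy is |E_5 − E_1| = 52.2 eV.

52.2 eV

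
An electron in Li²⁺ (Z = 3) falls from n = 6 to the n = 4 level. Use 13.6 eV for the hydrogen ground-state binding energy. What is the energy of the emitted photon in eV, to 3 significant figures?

The Bohr energies scale as Z², so for Z = 3: E_n = −122.4/n² eV.
E_6 = −122.4/36 = −3.400 eV and E_4 = −122.4/16 = −7.650 eV.
The photon energy is |E_6 − E_4| = 4.25 eV.

4.25 eV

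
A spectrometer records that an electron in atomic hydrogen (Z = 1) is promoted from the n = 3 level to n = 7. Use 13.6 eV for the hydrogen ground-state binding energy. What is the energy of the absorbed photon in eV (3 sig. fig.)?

E_7 = −13.60/49 = −0.2776 eV and E_3 = −13.60/9 = −1.511 eV.
The photon energy is |E_7 − E_3| = 1.23 eV.

1.23 eV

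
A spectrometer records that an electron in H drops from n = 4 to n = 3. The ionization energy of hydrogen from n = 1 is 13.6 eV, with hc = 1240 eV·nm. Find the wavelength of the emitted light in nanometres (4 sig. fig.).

ΔE = 13.60 × (1/3² − 1/4²) = 13.60 × 0.04861 = 0.6611 eV.
λ = hc/ΔE = 1240 / 0.6611 = 1876 nm.

1876 nm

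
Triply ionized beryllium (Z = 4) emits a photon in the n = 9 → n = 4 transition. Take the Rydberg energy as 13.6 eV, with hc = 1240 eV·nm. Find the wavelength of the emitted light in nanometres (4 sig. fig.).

113.6 nm

For Z = 4 the level energies scale as Z², so the effective Rydberg energy is 13.6 × 16 = 217.6 eV.
ΔE = 217.6 × (1/4² − 1/9²) = 217.6 × 0.05015 = 10.91 eV.
λ = hc/ΔE = 1240 / 10.91 = 113.6 nm.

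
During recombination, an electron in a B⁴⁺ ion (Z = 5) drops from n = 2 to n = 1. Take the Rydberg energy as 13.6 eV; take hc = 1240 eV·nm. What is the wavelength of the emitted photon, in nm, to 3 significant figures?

4.86 nm

For Z = 5 the level energies scale as Z², so the effective Rydberg energy is 13.6 × 25 = 340.0 eV.
ΔE = 340.0 × (1/1² − 1/2²) = 340.0 × 0.7500 = 255.0 eV.
λ = hc/ΔE = 1240 / 255.0 = 4.86 nm.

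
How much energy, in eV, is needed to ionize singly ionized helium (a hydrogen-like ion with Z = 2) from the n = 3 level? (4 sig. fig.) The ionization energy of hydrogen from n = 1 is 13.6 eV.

E_n = −13.6 Z²/n² = −54.40/n² eV for Z = 2.
E_3 = −54.40/9 = −6.044 eV, so ionization (to E = 0) requires 6.044 eV.

6.044 eV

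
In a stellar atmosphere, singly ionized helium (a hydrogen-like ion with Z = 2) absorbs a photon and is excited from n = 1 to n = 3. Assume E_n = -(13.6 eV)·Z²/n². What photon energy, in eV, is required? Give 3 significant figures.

48.4 eV

The Bohr energies scale as Z², so for Z = 2: E_n = −54.40/n² eV.
E_3 = −54.40/9 = −6.044 eV and E_1 = −54.40/1 = −54.40 eV.
The photon energy is |E_3 − E_1| = 48.4 eV.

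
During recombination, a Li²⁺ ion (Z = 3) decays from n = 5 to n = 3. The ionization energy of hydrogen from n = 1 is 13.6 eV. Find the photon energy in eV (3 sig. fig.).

The Bohr energies scale as Z², so for Z = 3: E_n = −122.4/n² eV.
E_5 = −122.4/25 = −4.896 eV and E_3 = −122.4/9 = −13.60 eV.
The photon energy is |E_5 − E_3| = 8.70 eV.

8.70 eV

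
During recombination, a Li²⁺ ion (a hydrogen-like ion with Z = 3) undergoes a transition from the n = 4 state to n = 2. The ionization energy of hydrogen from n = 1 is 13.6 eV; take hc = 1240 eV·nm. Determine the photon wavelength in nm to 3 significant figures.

54.0 nm

For Z = 3 the level energies scale as Z², so the effective Rydberg energy is 13.6 × 9 = 122.4 eV.
ΔE = 122.4 × (1/2² − 1/4²) = 122.4 × 0.1875 = 22.95 eV.
λ = hc/ΔE = 1240 / 22.95 = 54.0 nm.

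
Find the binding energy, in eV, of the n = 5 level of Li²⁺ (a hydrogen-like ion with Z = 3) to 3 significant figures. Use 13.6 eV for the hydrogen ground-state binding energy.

4.90 eV

E_n = −13.6 Z²/n² = −122.4/n² eV for Z = 3.
E_5 = −122.4/25 = −4.90 eV, so ionization (to E = 0) requires 4.90 eV.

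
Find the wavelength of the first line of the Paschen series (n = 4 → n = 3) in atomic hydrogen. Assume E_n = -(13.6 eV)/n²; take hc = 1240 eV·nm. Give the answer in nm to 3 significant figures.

1880 nm

The Paschen series terminates on n_f = 3; the first line has n_i = 3+1 = 4.
ΔE = 13.60 × (1/3² − 1/4²) = 0.6611 eV.
λ = 1240 / 0.6611 = 1880 nm.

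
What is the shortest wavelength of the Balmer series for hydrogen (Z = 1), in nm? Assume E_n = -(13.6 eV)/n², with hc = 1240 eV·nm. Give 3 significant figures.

365 nm

The Balmer series has lower level n_f = 2; the series limit corresponds to n_i → ∞.
ΔE_max = 13.6 × 1 / 2² = 3.400 eV.
λ_min = 1240 / 3.400 = 365 nm.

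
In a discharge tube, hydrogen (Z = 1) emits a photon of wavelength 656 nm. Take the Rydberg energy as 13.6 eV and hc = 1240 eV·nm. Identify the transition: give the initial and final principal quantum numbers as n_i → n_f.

The photon energy is ΔE = hc/λ = 1240 / 656 = 1.890 eV.
With Z = 1, ΔE = 13.60 × (1/n_f² − 1/n_i²), so 1/n_f² − 1/n_i² = 0.1390.
Trying n_f = 2 gives 1/n_i² = 0.1110, i.e. n_i ≈ 3; this pair matches.

n_i = 3, n_f = 2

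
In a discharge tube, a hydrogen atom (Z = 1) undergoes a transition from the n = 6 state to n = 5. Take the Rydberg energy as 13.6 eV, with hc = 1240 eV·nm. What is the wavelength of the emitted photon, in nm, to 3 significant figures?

ΔE = 13.60 × (1/5² − 1/6²) = 13.60 × 0.01222 = 0.1662 eV.
λ = hc/ΔE = 1240 / 0.1662 = 7460 nm.
This line belongs to the Pfund series.

7460 nm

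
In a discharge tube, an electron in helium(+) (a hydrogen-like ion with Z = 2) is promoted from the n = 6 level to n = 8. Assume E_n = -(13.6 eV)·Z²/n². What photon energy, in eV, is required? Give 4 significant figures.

The Bohr energies scale as Z², so for Z = 2: E_n = −54.40/n² eV.
E_8 = −54.40/64 = −0.8500 eV and E_6 = −54.40/36 = −1.511 eV.
The photon energy is |E_8 − E_6| = 0.6611 eV.

0.6611 eV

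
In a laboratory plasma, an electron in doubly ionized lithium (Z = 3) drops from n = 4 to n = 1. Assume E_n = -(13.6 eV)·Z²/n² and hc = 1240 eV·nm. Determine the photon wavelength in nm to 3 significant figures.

For Z = 3 the level energies scale as Z², so the effective Rydberg energy is 13.6 × 9 = 122.4 eV.
ΔE = 122.4 × (1/1² − 1/4²) = 122.4 × 0.9375 = 114.8 eV.
λ = hc/ΔE = 1240 / 114.8 = 10.8 nm.

10.8 nm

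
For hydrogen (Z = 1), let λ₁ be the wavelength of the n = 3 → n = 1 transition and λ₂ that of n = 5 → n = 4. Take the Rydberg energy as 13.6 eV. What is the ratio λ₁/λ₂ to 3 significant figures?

λ ∝ 1/ΔE ∝ 1/(1/n_f² − 1/n_i²), and the Z² and hc factors cancel in the ratio.
λ₁/λ₂ = (1/4² − 1/5²)/(1/1² − 1/3²) = 0.02250/0.8889 = 0.0253.

0.0253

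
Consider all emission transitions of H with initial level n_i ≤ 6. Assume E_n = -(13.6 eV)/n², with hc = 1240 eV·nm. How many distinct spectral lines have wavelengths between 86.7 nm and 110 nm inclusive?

Enumerate all n_i → n_f pairs with 1 ≤ n_f < n_i ≤ 6 and compute λ = 1240 / [13.6·1·(1/n_f² − 1/n_i²)].
Lines falling in [86.7, 110] nm: 6→1 (93.78 nm), 5→1 (94.98 nm), 4→1 (97.25 nm), 3→1 (102.6 nm).

4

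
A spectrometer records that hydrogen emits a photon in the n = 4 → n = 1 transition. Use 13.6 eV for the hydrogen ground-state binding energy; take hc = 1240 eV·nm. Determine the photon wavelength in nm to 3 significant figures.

97.3 nm

ΔE = 13.60 × (1/1² − 1/4²) = 13.60 × 0.9375 = 12.75 eV.
λ = hc/ΔE = 1240 / 12.75 = 97.3 nm.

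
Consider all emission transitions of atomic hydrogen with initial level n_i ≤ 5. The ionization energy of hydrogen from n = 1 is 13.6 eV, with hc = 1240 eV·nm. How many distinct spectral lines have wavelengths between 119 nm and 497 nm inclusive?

3

Enumerate all n_i → n_f pairs with 1 ≤ n_f < n_i ≤ 5 and compute λ = 1240 / [13.6·1·(1/n_f² − 1/n_i²)].
Lines falling in [119, 497] nm: 2→1 (121.6 nm), 5→2 (434.2 nm), 4→2 (486.3 nm).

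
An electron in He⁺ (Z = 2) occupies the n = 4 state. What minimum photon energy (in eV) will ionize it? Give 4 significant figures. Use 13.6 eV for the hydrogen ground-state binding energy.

3.400 eV

E_n = −13.6 Z²/n² = −54.40/n² eV for Z = 2.
E_4 = −54.40/16 = −3.400 eV, so ionization (to E = 0) requires 3.400 eV.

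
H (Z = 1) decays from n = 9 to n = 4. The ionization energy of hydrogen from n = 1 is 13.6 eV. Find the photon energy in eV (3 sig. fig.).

0.682 eV

E_9 = −13.60/81 = −0.1679 eV and E_4 = −13.60/16 = −0.8500 eV.
The photon energy is |E_9 − E_4| = 0.682 eV.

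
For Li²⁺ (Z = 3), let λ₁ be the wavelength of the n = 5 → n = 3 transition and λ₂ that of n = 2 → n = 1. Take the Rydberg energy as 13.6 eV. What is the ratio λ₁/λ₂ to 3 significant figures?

λ ∝ 1/ΔE ∝ 1/(1/n_f² − 1/n_i²), and the Z² and hc factors cancel in the ratio.
λ₁/λ₂ = (1/1² − 1/2²)/(1/3² − 1/5²) = 0.7500/0.07111 = 10.5.

10.5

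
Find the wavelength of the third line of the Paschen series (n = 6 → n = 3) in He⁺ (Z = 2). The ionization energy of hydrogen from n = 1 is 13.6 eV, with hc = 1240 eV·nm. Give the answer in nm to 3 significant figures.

The Paschen series terminates on n_f = 3; the third line has n_i = 3+3 = 6.
ΔE = 54.40 × (1/3² − 1/6²) = 4.533 eV.
λ = 1240 / 4.533 = 274 nm.

274 nm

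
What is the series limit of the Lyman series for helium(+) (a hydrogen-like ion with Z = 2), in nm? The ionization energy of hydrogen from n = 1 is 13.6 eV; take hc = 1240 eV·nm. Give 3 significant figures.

The Lyman series has lower level n_f = 1; the series limit corresponds to n_i → ∞.
ΔE_max = 13.6 × 4 / 1² = 54.40 eV.
λ_min = 1240 / 54.40 = 22.8 nm.

22.8 nm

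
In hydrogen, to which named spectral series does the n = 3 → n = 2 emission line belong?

The series is set by the lower level: n_f = 2 is the Balmer series.

Balmer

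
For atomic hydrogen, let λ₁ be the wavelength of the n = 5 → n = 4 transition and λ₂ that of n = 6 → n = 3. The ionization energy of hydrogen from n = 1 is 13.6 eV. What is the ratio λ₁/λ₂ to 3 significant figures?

3.70

λ ∝ 1/ΔE ∝ 1/(1/n_f² − 1/n_i²), and the Z² and hc factors cancel in the ratio.
λ₁/λ₂ = (1/3² − 1/6²)/(1/4² − 1/5²) = 0.08333/0.02250 = 3.70.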